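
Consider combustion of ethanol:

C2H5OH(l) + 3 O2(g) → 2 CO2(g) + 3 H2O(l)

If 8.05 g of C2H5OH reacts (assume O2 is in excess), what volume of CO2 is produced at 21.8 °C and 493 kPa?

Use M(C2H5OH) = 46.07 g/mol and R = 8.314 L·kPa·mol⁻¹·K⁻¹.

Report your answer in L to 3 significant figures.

1.74 L

n(C2H5OH) = 8.050 / 46.07 = 0.1747 mol
n(CO2) = (2/1) × 0.1747 = 0.3494 mol
V = nRT/P = 0.3494 × 8.314 × 294.95 / 493 = 1.738 L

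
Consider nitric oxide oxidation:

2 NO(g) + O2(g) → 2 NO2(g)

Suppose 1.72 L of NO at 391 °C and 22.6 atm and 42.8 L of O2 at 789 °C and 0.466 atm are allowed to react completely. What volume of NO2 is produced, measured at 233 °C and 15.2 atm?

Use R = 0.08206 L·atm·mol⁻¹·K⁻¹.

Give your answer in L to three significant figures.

1.25 L

n(NO) = PV/RT = (22.6 × 1.72) / (0.08206 × 664.15) = 0.7132 mol
n(O2) = PV/RT = (0.466 × 42.8) / (0.08206 × 1062.15) = 0.2288 mol
For 0.7132 mol NO, stoichiometry requires (1/2) × 0.7132 = 0.3566 mol O2; 0.2288 mol is available, so O2 is limiting.
n(NO2) = (2/1) × 0.2288 = 0.4576 mol
V(NO2) = nRT/P = 0.4576 × 0.08206 × 506.15 / 15.2 = 1.250 L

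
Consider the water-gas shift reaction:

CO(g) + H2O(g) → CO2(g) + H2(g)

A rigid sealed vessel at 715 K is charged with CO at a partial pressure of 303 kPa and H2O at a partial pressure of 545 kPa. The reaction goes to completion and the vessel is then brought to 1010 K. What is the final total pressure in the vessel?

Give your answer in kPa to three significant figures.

At constant V, partial pressures at 715 K are proportional to moles, so apply stoichiometry directly to pressures.
P(H2O) required for 303 kPa of CO = (1/1) × 303 = 303.0 kPa; available 545 kPa, so CO is limiting.
P(H2O) remaining = 545 − (1/1) × 303 = 242.0 kPa
P(gaseous products) = (1+1)/1 × 303 = 606.0 kPa
P_total at 715 K = 242.0 + 606.0 = 848.0 kPa
Scaling to 1010 K: P = 848.0 × 1010/715 = 1198 kPa

1200 kPa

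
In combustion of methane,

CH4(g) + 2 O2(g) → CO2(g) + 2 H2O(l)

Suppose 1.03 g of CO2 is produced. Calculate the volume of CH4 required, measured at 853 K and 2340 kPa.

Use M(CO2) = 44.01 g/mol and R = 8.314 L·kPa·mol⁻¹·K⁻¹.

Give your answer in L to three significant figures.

n(CO2) = 1.030 / 44.01 = 0.02340 mol
n(CH4) = (1/1) × 0.02340 = 0.02340 mol
V = nRT/P = 0.02340 × 8.314 × 853 / 2340 = 0.07092 L

0.0709 L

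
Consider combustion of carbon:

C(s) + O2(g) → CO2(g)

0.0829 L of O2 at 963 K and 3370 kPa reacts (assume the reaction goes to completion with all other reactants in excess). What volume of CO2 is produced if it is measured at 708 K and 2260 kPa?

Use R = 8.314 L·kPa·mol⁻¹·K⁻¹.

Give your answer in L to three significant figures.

n(O2) = PV/RT = (3370 × 0.0829) / (8.314 × 963) = 0.03489 mol
n(CO2) = (1/1) × 0.03489 = 0.03489 mol
V = nRT/P = 0.03489 × 8.314 × 708 / 2260 = 0.09087 L

0.0909 L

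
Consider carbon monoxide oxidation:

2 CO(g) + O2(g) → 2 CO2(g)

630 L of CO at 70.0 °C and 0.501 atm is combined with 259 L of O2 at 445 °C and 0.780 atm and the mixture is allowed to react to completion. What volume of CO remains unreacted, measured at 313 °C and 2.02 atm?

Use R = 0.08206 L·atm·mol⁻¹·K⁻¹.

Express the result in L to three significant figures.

n(CO) = PV/RT = (0.501 × 630) / (0.08206 × 343.15) = 11.21 mol
n(O2) = PV/RT = (0.780 × 259) / (0.08206 × 718.15) = 3.428 mol
For 11.21 mol CO, stoichiometry requires (1/2) × 11.21 = 5.605 mol O2; 3.428 mol is available, so O2 is limiting.
n(CO) consumed = (2/1) × 3.428 = 6.856 mol; remaining = 11.21 − 6.856 = 4.354 mol
V(CO) = nRT/P = 4.354 × 0.08206 × 586.15 / 2.02 = 103.7 L

104 L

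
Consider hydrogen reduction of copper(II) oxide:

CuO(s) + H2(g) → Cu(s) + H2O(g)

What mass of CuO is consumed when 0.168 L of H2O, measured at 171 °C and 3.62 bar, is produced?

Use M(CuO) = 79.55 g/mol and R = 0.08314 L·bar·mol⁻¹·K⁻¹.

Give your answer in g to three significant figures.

n(H2O) = PV/RT = (3.62 × 0.168) / (0.08314 × 444.15) = 0.01647 mol
n(CuO) = (1/1) × 0.01647 = 0.01647 mol
m(CuO) = 0.01647 × 79.55 = 1.310 g

1.31 g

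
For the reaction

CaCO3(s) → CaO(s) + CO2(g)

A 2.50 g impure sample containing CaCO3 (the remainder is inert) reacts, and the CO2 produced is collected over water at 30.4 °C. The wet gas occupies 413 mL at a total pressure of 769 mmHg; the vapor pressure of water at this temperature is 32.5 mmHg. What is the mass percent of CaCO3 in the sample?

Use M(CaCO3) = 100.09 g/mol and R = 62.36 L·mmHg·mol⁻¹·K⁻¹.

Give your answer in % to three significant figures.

P(CO2) = 769 − 32.5 = 736.5 mmHg
n(CO2) = PV/RT = (736.5 × 0.4130) / (62.36 × 303.55) = 0.01607 mol
n(CaCO3) = (1/1) × 0.01607 = 0.01607 mol
m(CaCO3) = 0.01607 × 100.09 = 1.608 g
%CaCO3 = 1.608 / 2.50 × 100 = 64.32%

64.3 %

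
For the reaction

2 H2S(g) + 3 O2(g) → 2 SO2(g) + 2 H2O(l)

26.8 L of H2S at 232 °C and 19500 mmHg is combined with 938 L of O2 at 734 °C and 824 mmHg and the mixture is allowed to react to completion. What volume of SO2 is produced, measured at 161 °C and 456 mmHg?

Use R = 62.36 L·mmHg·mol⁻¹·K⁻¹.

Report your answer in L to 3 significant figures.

487 L

n(H2S) = PV/RT = (19500 × 26.8) / (62.36 × 505.15) = 16.59 mol
n(O2) = PV/RT = (824 × 938) / (62.36 × 1007.15) = 12.31 mol
For 16.59 mol H2S, stoichiometry requires (3/2) × 16.59 = 24.88 mol O2; 12.31 mol is available, so O2 is limiting.
n(SO2) = (2/3) × 12.31 = 8.207 mol
V(SO2) = nRT/P = 8.207 × 62.36 × 434.15 / 456 = 487.3 L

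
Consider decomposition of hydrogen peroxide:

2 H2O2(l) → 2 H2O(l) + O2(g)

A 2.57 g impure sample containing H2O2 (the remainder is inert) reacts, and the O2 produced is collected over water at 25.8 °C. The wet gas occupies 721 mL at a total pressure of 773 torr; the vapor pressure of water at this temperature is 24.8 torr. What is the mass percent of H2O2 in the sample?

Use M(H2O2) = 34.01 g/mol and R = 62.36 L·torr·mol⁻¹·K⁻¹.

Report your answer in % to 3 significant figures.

76.6 %

P(O2) = 773 − 24.8 = 748.2 torr
n(O2) = PV/RT = (748.2 × 0.7210) / (62.36 × 298.95) = 0.02894 mol
n(H2O2) = (2/1) × 0.02894 = 0.05788 mol
m(H2O2) = 0.05788 × 34.01 = 1.968 g
%H2O2 = 1.968 / 2.57 × 100 = 76.58%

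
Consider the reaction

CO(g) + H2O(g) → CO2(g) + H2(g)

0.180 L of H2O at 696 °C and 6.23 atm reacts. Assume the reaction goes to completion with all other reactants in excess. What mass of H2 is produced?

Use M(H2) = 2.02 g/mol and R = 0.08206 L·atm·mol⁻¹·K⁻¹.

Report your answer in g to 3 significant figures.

n(H2O) = PV/RT = (6.23 × 0.180) / (0.08206 × 969.15) = 0.01410 mol
n(H2) = (1/1) × 0.01410 = 0.01410 mol
m(H2) = 0.01410 × 2.02 = 0.02848 g

0.0285 g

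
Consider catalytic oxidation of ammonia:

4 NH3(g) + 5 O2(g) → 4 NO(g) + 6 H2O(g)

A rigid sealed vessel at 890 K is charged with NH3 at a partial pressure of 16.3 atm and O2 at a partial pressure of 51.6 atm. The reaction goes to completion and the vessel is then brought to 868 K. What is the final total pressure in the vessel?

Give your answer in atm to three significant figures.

With V and T fixed, P_i ∝ n_i, so the mole ratios apply directly to partial pressures at 890 K.
P(O2) required for 16.3 atm of NH3 = (5/4) × 16.3 = 20.38 atm; available 51.6 atm, so NH3 is limiting.
P(O2) remaining = 51.6 − (5/4) × 16.3 = 31.23 atm
P(gaseous products) = (4+6)/4 × 16.3 = 40.75 atm
P_total at 890 K = 31.23 + 40.75 = 71.98 atm
Scaling to 868 K: P = 71.98 × 868/890 = 70.20 atm

70.2 atm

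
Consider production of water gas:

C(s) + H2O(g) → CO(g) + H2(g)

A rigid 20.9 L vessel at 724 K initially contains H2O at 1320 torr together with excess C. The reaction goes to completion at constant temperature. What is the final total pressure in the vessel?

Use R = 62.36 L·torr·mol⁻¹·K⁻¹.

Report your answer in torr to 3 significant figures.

2640 torr

At constant T and V, P ∝ n(gas): 1 mol gas → 2 mol gas.
P_final = (2/1) × 1320 = 2640 torr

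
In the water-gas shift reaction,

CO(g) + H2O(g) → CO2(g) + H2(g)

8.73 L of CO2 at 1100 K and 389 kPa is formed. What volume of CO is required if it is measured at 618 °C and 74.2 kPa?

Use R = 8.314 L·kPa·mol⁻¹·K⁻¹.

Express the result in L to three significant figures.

37.1 L

n(CO2) = PV/RT = (389 × 8.73) / (8.314 × 1100) = 0.3713 mol
n(CO) = (1/1) × 0.3713 = 0.3713 mol
V = nRT/P = 0.3713 × 8.314 × 891.15 / 74.2 = 37.08 L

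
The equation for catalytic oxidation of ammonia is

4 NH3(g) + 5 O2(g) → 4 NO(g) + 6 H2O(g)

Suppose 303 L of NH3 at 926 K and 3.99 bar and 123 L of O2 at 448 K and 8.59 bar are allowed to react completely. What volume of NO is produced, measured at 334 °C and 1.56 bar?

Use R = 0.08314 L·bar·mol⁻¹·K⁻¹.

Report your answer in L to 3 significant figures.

n(NH3) = PV/RT = (3.99 × 303) / (0.08314 × 926) = 15.70 mol
n(O2) = PV/RT = (8.59 × 123) / (0.08314 × 448) = 28.37 mol
For 15.70 mol NH3, stoichiometry requires (5/4) × 15.70 = 19.62 mol O2; 28.37 mol is available, so NH3 is limiting.
n(NO) = (4/4) × 15.70 = 15.70 mol
V(NO) = nRT/P = 15.70 × 0.08314 × 607.15 / 1.56 = 508.0 L

508 L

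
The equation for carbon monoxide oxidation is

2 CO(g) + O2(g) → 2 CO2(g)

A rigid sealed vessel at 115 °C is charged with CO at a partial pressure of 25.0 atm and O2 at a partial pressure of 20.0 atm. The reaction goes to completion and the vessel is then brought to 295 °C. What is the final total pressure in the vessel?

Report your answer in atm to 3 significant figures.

47.6 atm

With V and T fixed, P_i ∝ n_i, so the mole ratios apply directly to partial pressures at 115 °C.
P(O2) required for 25.0 atm of CO = (1/2) × 25.0 = 12.50 atm; available 20.0 atm, so CO is limiting.
P(O2) remaining = 20.0 − (1/2) × 25.0 = 7.500 atm
P(gaseous products) = (2)/2 × 25.0 = 25.00 atm
P_total at 115 °C = 7.500 + 25.00 = 32.50 atm
Scaling to 295 °C: P = 32.50 × 568.15/388.15 = 47.57 atm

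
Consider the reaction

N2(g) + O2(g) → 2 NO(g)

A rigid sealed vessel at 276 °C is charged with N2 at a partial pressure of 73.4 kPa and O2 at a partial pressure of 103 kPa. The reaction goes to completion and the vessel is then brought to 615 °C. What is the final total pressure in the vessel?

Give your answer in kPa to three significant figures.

At constant V, partial pressures at 276 °C are proportional to moles, so apply stoichiometry directly to pressures.
P(O2) required for 73.4 kPa of N2 = (1/1) × 73.4 = 73.40 kPa; available 103 kPa, so N2 is limiting.
P(O2) remaining = 103 − (1/1) × 73.4 = 29.60 kPa
P(gaseous products) = (2)/1 × 73.4 = 146.8 kPa
P_total at 276 °C = 29.60 + 146.8 = 176.4 kPa
Scaling to 615 °C: P = 176.4 × 888.15/549.15 = 285.3 kPa

285 kPa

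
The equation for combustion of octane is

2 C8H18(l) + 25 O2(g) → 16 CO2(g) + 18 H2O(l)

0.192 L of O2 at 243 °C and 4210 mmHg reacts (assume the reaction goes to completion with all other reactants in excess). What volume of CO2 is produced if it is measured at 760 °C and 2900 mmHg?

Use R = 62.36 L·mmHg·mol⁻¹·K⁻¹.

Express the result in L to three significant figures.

0.357 L

n(O2) = PV/RT = (4210 × 0.192) / (62.36 × 516.15) = 0.02511 mol
n(CO2) = (16/25) × 0.02511 = 0.01607 mol
V = nRT/P = 0.01607 × 62.36 × 1033.15 / 2900 = 0.3570 L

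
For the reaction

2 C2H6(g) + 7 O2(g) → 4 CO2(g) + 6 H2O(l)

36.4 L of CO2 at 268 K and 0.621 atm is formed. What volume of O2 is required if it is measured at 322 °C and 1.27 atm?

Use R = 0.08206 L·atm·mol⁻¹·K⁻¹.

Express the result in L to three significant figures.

n(CO2) = PV/RT = (0.621 × 36.4) / (0.08206 × 268) = 1.028 mol
n(O2) = (7/4) × 1.028 = 1.799 mol
V = nRT/P = 1.799 × 0.08206 × 595.15 / 1.27 = 69.18 L

69.2 L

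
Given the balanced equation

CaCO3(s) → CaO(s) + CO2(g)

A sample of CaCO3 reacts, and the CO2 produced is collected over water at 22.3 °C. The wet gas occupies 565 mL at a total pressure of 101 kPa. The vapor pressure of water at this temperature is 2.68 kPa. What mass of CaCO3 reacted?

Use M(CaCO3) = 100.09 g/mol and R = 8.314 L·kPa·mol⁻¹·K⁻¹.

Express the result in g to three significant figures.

2.26 g

P(CO2) = 101 − 2.68 = 98.32 kPa
n(CO2) = PV/RT = (98.32 × 0.5650) / (8.314 × 295.45) = 0.02261 mol
n(CaCO3) = (1/1) × 0.02261 = 0.02261 mol
m(CaCO3) = 0.02261 × 100.09 = 2.263 g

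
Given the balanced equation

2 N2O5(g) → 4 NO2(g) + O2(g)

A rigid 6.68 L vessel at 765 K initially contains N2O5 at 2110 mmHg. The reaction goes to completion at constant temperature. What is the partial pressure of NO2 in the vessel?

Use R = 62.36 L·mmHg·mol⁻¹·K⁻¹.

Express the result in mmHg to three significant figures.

n(N2O5)₀ = PV/RT = (2110 × 6.68) / (62.36 × 765) = 0.2955 mol
n(NO2) = (4/2) × 0.2955 = 0.5910 mol
P(NO2) = nRT/V = 0.5910 × 62.36 × 765 / 6.68 = 4221 mmHg

4220 mmHg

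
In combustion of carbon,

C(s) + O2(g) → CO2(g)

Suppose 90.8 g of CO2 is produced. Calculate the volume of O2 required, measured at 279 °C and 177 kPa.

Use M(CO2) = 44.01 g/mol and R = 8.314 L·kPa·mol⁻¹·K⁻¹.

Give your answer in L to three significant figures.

53.5 L

n(CO2) = 90.80 / 44.01 = 2.063 mol
n(O2) = (1/1) × 2.063 = 2.063 mol
V = nRT/P = 2.063 × 8.314 × 552.15 / 177 = 53.50 L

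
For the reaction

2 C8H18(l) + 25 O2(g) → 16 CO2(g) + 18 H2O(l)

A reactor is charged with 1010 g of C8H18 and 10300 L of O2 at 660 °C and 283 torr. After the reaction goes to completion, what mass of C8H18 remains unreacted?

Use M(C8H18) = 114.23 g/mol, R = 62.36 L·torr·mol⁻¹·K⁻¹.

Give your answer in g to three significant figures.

n(C8H18) = 1010 / 114.23 = 8.842 mol
n(O2) = PV/RT = (283 × 10300) / (62.36 × 933.15) = 50.09 mol
For 8.842 mol C8H18, stoichiometry requires (25/2) × 8.842 = 110.5 mol O2; 50.09 mol is available, so O2 is limiting.
n(C8H18) consumed = (2/25) × 50.09 = 4.007 mol; remaining = 8.842 − 4.007 = 4.835 mol
m(C8H18) = 4.835 × 114.23 = 552.3 g

552 g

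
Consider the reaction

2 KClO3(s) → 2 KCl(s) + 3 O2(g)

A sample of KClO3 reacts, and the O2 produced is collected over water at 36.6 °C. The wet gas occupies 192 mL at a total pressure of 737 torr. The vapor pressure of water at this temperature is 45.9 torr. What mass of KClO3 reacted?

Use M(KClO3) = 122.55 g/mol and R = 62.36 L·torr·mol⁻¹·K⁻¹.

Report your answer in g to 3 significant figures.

P(O2) = 737 − 45.9 = 691.1 torr
n(O2) = PV/RT = (691.1 × 0.1920) / (62.36 × 309.75) = 0.006869 mol
n(KClO3) = (2/3) × 0.006869 = 0.004579 mol
m(KClO3) = 0.004579 × 122.55 = 0.5612 g

0.561 g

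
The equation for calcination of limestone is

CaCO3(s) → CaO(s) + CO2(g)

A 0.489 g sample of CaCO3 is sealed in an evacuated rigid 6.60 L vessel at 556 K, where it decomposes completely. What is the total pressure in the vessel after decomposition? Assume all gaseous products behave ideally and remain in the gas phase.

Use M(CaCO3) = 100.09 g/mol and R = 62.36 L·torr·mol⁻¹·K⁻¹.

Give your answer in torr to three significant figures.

n(CaCO3) = 0.489 / 100.09 = 0.004886 mol
n(gas produced) = (1/1) × 0.004886 = 0.004886 mol
P = nRT/V = 0.004886 × 62.36 × 556 / 6.60 = 25.67 torr

25.7 torr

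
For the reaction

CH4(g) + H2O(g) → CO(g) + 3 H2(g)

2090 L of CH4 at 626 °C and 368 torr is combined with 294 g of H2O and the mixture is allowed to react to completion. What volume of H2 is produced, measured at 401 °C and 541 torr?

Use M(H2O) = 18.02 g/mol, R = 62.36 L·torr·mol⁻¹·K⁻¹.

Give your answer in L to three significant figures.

3200 L

n(CH4) = PV/RT = (368 × 2090) / (62.36 × 899.15) = 13.72 mol
n(H2O) = 294 / 18.02 = 16.32 mol
For 13.72 mol CH4, stoichiometry requires (1/1) × 13.72 = 13.72 mol H2O; 16.32 mol is available, so CH4 is limiting.
n(H2) = (3/1) × 13.72 = 41.16 mol
V(H2) = nRT/P = 41.16 × 62.36 × 674.15 / 541 = 3198 L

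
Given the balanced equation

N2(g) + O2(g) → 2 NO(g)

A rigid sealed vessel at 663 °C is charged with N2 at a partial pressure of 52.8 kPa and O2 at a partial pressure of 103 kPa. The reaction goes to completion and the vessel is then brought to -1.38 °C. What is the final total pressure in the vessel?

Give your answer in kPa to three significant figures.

At constant V, partial pressures at 663 °C are proportional to moles, so apply stoichiometry directly to pressures.
P(O2) required for 52.8 kPa of N2 = (1/1) × 52.8 = 52.80 kPa; available 103 kPa, so N2 is limiting.
P(O2) remaining = 103 − (1/1) × 52.8 = 50.20 kPa
P(gaseous products) = (2)/1 × 52.8 = 105.6 kPa
P_total at 663 °C = 50.20 + 105.6 = 155.8 kPa
Scaling to -1.38 °C: P = 155.8 × 271.77/936.15 = 45.23 kPa

45.2 kPa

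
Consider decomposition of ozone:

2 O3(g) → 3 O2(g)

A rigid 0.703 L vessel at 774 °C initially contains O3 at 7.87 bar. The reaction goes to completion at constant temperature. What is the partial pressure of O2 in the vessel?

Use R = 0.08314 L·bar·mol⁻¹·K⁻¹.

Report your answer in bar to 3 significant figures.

11.8 bar

n(O3)₀ = PV/RT = (7.87 × 0.703) / (0.08314 × 1047.15) = 0.06355 mol
n(O2) = (3/2) × 0.06355 = 0.09532 mol
P(O2) = nRT/V = 0.09532 × 0.08314 × 1047.15 / 0.703 = 11.80 bar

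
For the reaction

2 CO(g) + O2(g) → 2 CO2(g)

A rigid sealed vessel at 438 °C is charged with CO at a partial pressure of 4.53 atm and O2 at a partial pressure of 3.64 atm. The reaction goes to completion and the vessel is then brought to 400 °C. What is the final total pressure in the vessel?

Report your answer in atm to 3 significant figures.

5.59 atm

Because the vessel is rigid and T is held at 438 °C, work the stoichiometry in partial pressures (P_i = n_iRT/V).
P(O2) required for 4.53 atm of CO = (1/2) × 4.53 = 2.265 atm; available 3.64 atm, so CO is limiting.
P(O2) remaining = 3.64 − (1/2) × 4.53 = 1.375 atm
P(gaseous products) = (2)/2 × 4.53 = 4.530 atm
P_total at 438 °C = 1.375 + 4.530 = 5.905 atm
Scaling to 400 °C: P = 5.905 × 673.15/711.15 = 5.589 atm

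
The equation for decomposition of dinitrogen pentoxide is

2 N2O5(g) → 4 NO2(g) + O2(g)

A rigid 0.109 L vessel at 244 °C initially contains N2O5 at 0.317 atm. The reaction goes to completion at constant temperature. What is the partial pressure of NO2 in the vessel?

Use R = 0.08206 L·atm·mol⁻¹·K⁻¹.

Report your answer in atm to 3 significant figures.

0.634 atm

n(N2O5)₀ = PV/RT = (0.317 × 0.109) / (0.08206 × 517.15) = 0.0008142 mol
n(NO2) = (4/2) × 0.0008142 = 0.001628 mol
P(NO2) = nRT/V = 0.001628 × 0.08206 × 517.15 / 0.109 = 0.6338 atm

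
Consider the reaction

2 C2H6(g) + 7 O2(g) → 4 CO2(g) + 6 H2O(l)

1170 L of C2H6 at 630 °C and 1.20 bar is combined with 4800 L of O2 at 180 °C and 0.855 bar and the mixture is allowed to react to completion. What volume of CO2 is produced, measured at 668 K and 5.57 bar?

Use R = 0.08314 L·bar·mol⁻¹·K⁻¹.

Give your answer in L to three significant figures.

373 L

n(C2H6) = PV/RT = (1.20 × 1170) / (0.08314 × 903.15) = 18.70 mol
n(O2) = PV/RT = (0.855 × 4800) / (0.08314 × 453.15) = 108.9 mol
For 18.70 mol C2H6, stoichiometry requires (7/2) × 18.70 = 65.45 mol O2; 108.9 mol is available, so C2H6 is limiting.
n(CO2) = (4/2) × 18.70 = 37.40 mol
V(CO2) = nRT/P = 37.40 × 0.08314 × 668 / 5.57 = 372.9 L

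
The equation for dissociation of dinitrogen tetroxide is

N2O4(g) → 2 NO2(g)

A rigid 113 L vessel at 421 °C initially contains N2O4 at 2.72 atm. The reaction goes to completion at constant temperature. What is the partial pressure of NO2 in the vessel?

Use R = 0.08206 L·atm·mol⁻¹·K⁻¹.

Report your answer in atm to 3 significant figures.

n(N2O4)₀ = PV/RT = (2.72 × 113) / (0.08206 × 694.15) = 5.396 mol
n(NO2) = (2/1) × 5.396 = 10.79 mol
P(NO2) = nRT/V = 10.79 × 0.08206 × 694.15 / 113 = 5.439 atm

5.44 atm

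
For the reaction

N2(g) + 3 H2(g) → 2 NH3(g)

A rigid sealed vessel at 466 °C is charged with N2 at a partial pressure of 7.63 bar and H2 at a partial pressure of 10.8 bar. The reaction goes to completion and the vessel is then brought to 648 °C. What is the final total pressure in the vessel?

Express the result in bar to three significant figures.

14.0 bar

At constant V, partial pressures at 466 °C are proportional to moles, so apply stoichiometry directly to pressures.
P(H2) required for 7.63 bar of N2 = (3/1) × 7.63 = 22.89 bar; available 10.8 bar, so H2 is limiting.
P(N2) remaining = 7.63 − (1/3) × 10.8 = 4.030 bar
P(gaseous products) = (2)/3 × 10.8 = 7.200 bar
P_total at 466 °C = 4.030 + 7.200 = 11.23 bar
Scaling to 648 °C: P = 11.23 × 921.15/739.15 = 14.00 bar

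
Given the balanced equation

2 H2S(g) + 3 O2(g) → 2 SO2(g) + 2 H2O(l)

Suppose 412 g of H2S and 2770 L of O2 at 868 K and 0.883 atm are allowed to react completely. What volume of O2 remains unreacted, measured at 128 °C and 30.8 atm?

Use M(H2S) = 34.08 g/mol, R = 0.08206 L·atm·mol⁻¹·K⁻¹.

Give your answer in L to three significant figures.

17.3 L

n(H2S) = 412 / 34.08 = 12.09 mol
n(O2) = PV/RT = (0.883 × 2770) / (0.08206 × 868) = 34.34 mol
For 12.09 mol H2S, stoichiometry requires (3/2) × 12.09 = 18.13 mol O2; 34.34 mol is available, so H2S is limiting.
n(O2) consumed = (3/2) × 12.09 = 18.13 mol; remaining = 34.34 − 18.13 = 16.21 mol
V(O2) = nRT/P = 16.21 × 0.08206 × 401.15 / 30.8 = 17.32 L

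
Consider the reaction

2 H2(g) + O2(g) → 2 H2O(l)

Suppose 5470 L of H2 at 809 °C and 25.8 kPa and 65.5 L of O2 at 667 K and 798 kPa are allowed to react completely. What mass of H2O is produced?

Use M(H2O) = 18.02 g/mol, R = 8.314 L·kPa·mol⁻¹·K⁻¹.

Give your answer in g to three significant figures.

283 g

n(H2) = PV/RT = (25.8 × 5470) / (8.314 × 1082.15) = 15.69 mol
n(O2) = PV/RT = (798 × 65.5) / (8.314 × 667) = 9.426 mol
For 15.69 mol H2, stoichiometry requires (1/2) × 15.69 = 7.845 mol O2; 9.426 mol is available, so H2 is limiting.
n(H2O) = (2/2) × 15.69 = 15.69 mol
m(H2O) = 15.69 × 18.02 = 282.7 g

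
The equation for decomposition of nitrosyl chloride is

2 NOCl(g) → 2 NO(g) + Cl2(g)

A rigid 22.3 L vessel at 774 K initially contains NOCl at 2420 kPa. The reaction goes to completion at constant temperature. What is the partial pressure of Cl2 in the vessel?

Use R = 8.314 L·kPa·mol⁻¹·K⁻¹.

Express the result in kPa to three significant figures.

1210 kPa

n(NOCl)₀ = PV/RT = (2420 × 22.3) / (8.314 × 774) = 8.386 mol
n(Cl2) = (1/2) × 8.386 = 4.193 mol
P(Cl2) = nRT/V = 4.193 × 8.314 × 774 / 22.3 = 1210 kPa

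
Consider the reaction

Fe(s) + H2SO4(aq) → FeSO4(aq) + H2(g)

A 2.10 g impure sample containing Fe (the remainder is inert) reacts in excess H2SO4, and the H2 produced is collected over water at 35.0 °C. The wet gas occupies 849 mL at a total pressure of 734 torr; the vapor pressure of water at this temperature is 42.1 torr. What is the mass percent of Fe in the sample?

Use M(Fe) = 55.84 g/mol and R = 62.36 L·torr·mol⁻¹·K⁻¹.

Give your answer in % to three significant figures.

P(H2) = 734 − 42.1 = 691.9 torr
n(H2) = PV/RT = (691.9 × 0.8490) / (62.36 × 308.15) = 0.03057 mol
n(Fe) = (1/1) × 0.03057 = 0.03057 mol
m(Fe) = 0.03057 × 55.84 = 1.707 g
%Fe = 1.707 / 2.10 × 100 = 81.29%

81.3 %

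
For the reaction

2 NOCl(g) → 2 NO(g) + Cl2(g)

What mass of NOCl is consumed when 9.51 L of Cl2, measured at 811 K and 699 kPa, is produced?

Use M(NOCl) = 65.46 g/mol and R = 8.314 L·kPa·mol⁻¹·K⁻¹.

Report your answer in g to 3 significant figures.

129 g

n(Cl2) = PV/RT = (699 × 9.51) / (8.314 × 811) = 0.9859 mol
n(NOCl) = (2/1) × 0.9859 = 1.972 mol
m(NOCl) = 1.972 × 65.46 = 129.1 g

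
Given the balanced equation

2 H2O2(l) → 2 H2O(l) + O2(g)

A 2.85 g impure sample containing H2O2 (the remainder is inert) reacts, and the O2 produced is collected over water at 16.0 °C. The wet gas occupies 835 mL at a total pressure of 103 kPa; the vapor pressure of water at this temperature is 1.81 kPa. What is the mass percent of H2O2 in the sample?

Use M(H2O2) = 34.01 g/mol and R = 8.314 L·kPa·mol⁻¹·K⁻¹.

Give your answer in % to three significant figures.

P(O2) = 103 − 1.81 = 101.2 kPa
n(O2) = PV/RT = (101.2 × 0.8350) / (8.314 × 289.15) = 0.03515 mol
n(H2O2) = (2/1) × 0.03515 = 0.07030 mol
m(H2O2) = 0.07030 × 34.01 = 2.391 g
%H2O2 = 2.391 / 2.85 × 100 = 83.89%

83.9 %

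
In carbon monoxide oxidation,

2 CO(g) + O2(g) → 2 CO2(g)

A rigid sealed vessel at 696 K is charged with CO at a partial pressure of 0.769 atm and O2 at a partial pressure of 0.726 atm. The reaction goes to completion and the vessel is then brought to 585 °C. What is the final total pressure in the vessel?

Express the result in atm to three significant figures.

1.37 atm

At constant V, partial pressures at 696 K are proportional to moles, so apply stoichiometry directly to pressures.
P(O2) required for 0.769 atm of CO = (1/2) × 0.769 = 0.3845 atm; available 0.726 atm, so CO is limiting.
P(O2) remaining = 0.726 − (1/2) × 0.769 = 0.3415 atm
P(gaseous products) = (2)/2 × 0.769 = 0.7690 atm
P_total at 696 K = 0.3415 + 0.7690 = 1.111 atm
Scaling to 585 °C: P = 1.111 × 858.15/696 = 1.370 atm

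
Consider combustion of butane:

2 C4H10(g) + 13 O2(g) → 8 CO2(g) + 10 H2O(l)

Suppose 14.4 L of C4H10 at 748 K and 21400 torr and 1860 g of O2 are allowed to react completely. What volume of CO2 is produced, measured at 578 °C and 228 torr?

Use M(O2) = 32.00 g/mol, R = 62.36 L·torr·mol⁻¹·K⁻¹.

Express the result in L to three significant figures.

6150 L

n(C4H10) = PV/RT = (21400 × 14.4) / (62.36 × 748) = 6.606 mol
n(O2) = 1860 / 32.00 = 58.12 mol
For 6.606 mol C4H10, stoichiometry requires (13/2) × 6.606 = 42.94 mol O2; 58.12 mol is available, so C4H10 is limiting.
n(CO2) = (8/2) × 6.606 = 26.42 mol
V(CO2) = nRT/P = 26.42 × 62.36 × 851.15 / 228 = 6150 L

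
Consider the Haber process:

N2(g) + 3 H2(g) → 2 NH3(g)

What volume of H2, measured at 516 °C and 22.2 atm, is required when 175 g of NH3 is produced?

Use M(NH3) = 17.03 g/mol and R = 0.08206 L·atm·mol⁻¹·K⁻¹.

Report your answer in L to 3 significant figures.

45.0 L

n(NH3) = 175.0 / 17.03 = 10.28 mol
n(H2) = (3/2) × 10.28 = 15.42 mol
V = nRT/P = 15.42 × 0.08206 × 789.15 / 22.2 = 44.98 L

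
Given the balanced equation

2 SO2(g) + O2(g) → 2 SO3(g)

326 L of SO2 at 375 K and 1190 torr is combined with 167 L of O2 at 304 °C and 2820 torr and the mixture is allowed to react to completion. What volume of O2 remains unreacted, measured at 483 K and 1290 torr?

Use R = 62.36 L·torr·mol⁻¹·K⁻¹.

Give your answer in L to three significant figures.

n(SO2) = PV/RT = (1190 × 326) / (62.36 × 375) = 16.59 mol
n(O2) = PV/RT = (2820 × 167) / (62.36 × 577.15) = 13.08 mol
For 16.59 mol SO2, stoichiometry requires (1/2) × 16.59 = 8.295 mol O2; 13.08 mol is available, so SO2 is limiting.
n(O2) consumed = (1/2) × 16.59 = 8.295 mol; remaining = 13.08 − 8.295 = 4.785 mol
V(O2) = nRT/P = 4.785 × 62.36 × 483 / 1290 = 111.7 L

112 L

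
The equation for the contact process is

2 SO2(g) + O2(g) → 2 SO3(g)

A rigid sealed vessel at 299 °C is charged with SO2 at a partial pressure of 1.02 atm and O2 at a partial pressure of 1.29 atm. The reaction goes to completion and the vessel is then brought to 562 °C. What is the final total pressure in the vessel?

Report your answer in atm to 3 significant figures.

2.63 atm

Because the vessel is rigid and T is held at 299 °C, work the stoichiometry in partial pressures (P_i = n_iRT/V).
P(O2) required for 1.02 atm of SO2 = (1/2) × 1.02 = 0.5100 atm; available 1.29 atm, so SO2 is limiting.
P(O2) remaining = 1.29 − (1/2) × 1.02 = 0.7800 atm
P(gaseous products) = (2)/2 × 1.02 = 1.020 atm
P_total at 299 °C = 0.7800 + 1.020 = 1.800 atm
Scaling to 562 °C: P = 1.800 × 835.15/572.15 = 2.627 atm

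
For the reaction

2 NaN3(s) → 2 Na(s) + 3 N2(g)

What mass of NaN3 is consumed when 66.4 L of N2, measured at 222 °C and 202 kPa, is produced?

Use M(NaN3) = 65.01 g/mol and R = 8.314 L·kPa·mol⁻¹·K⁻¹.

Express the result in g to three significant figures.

141 g

n(N2) = PV/RT = (202 × 66.4) / (8.314 × 495.15) = 3.258 mol
n(NaN3) = (2/3) × 3.258 = 2.172 mol
m(NaN3) = 2.172 × 65.01 = 141.2 g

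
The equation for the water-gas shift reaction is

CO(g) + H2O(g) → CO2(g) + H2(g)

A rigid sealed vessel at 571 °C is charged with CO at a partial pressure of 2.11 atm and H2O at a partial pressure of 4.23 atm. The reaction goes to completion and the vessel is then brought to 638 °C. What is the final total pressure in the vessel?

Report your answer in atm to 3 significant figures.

With V and T fixed, P_i ∝ n_i, so the mole ratios apply directly to partial pressures at 571 °C.
P(H2O) required for 2.11 atm of CO = (1/1) × 2.11 = 2.110 atm; available 4.23 atm, so CO is limiting.
P(H2O) remaining = 4.23 − (1/1) × 2.11 = 2.120 atm
P(gaseous products) = (1+1)/1 × 2.11 = 4.220 atm
P_total at 571 °C = 2.120 + 4.220 = 6.340 atm
Scaling to 638 °C: P = 6.340 × 911.15/844.15 = 6.843 atm

6.84 atm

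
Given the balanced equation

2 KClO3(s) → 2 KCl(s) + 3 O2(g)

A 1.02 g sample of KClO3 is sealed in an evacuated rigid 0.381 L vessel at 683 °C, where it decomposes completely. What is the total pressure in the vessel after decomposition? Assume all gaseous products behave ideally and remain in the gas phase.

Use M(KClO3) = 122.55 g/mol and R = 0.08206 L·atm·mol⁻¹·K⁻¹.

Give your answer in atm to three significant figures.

n(KClO3) = 1.02 / 122.55 = 0.008323 mol
n(gas produced) = (3/2) × 0.008323 = 0.01248 mol
P = nRT/V = 0.01248 × 0.08206 × 956.15 / 0.381 = 2.570 atm

2.57 atm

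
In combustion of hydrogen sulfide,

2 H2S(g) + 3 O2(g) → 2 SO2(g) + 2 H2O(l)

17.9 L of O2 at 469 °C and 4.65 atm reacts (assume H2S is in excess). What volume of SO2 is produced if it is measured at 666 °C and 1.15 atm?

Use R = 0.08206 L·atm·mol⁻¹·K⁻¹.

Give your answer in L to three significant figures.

n(O2) = PV/RT = (4.65 × 17.9) / (0.08206 × 742.15) = 1.367 mol
n(SO2) = (2/3) × 1.367 = 0.9113 mol
V = nRT/P = 0.9113 × 0.08206 × 939.15 / 1.15 = 61.07 L

61.1 L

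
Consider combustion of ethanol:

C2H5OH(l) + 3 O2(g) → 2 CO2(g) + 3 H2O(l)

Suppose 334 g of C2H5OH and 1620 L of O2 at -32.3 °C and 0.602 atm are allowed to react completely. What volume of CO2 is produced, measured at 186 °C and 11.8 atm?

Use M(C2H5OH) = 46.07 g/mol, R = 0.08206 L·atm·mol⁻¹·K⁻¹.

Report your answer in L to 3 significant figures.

46.3 L

n(C2H5OH) = 334 / 46.07 = 7.250 mol
n(O2) = PV/RT = (0.602 × 1620) / (0.08206 × 240.85) = 49.34 mol
For 7.250 mol C2H5OH, stoichiometry requires (3/1) × 7.250 = 21.75 mol O2; 49.34 mol is available, so C2H5OH is limiting.
n(CO2) = (2/1) × 7.250 = 14.50 mol
V(CO2) = nRT/P = 14.50 × 0.08206 × 459.15 / 11.8 = 46.30 L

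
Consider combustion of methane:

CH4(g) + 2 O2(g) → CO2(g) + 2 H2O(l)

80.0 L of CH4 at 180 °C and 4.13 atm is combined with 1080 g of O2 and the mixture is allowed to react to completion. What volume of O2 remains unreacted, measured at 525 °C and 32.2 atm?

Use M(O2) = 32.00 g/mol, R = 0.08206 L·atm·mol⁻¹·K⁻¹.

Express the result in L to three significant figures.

n(CH4) = PV/RT = (4.13 × 80.0) / (0.08206 × 453.15) = 8.885 mol
n(O2) = 1080 / 32.00 = 33.75 mol
For 8.885 mol CH4, stoichiometry requires (2/1) × 8.885 = 17.77 mol O2; 33.75 mol is available, so CH4 is limiting.
n(O2) consumed = (2/1) × 8.885 = 17.77 mol; remaining = 33.75 − 17.77 = 15.98 mol
V(O2) = nRT/P = 15.98 × 0.08206 × 798.15 / 32.2 = 32.50 L

32.5 L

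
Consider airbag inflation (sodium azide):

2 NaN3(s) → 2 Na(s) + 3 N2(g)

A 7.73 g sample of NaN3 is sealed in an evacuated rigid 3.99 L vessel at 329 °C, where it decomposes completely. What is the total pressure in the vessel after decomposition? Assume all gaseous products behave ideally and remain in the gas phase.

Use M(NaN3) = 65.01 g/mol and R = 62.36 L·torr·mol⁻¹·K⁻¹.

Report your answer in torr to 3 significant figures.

1680 torr

n(NaN3) = 7.73 / 65.01 = 0.1189 mol
n(gas produced) = (3/2) × 0.1189 = 0.1784 mol
P = nRT/V = 0.1784 × 62.36 × 602.15 / 3.99 = 1679 torr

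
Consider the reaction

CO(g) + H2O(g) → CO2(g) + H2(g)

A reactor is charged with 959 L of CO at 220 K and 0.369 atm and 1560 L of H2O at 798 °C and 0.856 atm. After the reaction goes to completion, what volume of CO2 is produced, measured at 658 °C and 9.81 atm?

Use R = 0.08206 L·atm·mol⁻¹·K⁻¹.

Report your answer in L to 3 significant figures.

118 L

n(CO) = PV/RT = (0.369 × 959) / (0.08206 × 220) = 19.60 mol
n(H2O) = PV/RT = (0.856 × 1560) / (0.08206 × 1071.15) = 15.19 mol
For 19.60 mol CO, stoichiometry requires (1/1) × 19.60 = 19.60 mol H2O; 15.19 mol is available, so H2O is limiting.
n(CO2) = (1/1) × 15.19 = 15.19 mol
V(CO2) = nRT/P = 15.19 × 0.08206 × 931.15 / 9.81 = 118.3 L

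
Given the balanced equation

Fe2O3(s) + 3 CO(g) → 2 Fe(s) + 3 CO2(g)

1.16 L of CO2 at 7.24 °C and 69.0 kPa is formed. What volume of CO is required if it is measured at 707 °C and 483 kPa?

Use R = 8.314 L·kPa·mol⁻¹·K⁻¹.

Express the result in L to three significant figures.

n(CO2) = PV/RT = (69.0 × 1.16) / (8.314 × 280.39) = 0.03433 mol
n(CO) = (3/3) × 0.03433 = 0.03433 mol
V = nRT/P = 0.03433 × 8.314 × 980.15 / 483 = 0.5792 L

0.579 L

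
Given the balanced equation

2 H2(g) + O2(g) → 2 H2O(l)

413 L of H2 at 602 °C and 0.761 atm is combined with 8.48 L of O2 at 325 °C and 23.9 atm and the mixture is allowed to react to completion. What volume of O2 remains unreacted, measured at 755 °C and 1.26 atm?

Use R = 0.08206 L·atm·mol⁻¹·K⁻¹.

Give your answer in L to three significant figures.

130 L

n(H2) = PV/RT = (0.761 × 413) / (0.08206 × 875.15) = 4.376 mol
n(O2) = PV/RT = (23.9 × 8.48) / (0.08206 × 598.15) = 4.129 mol
For 4.376 mol H2, stoichiometry requires (1/2) × 4.376 = 2.188 mol O2; 4.129 mol is available, so H2 is limiting.
n(O2) consumed = (1/2) × 4.376 = 2.188 mol; remaining = 4.129 − 2.188 = 1.941 mol
V(O2) = nRT/P = 1.941 × 0.08206 × 1028.15 / 1.26 = 130.0 L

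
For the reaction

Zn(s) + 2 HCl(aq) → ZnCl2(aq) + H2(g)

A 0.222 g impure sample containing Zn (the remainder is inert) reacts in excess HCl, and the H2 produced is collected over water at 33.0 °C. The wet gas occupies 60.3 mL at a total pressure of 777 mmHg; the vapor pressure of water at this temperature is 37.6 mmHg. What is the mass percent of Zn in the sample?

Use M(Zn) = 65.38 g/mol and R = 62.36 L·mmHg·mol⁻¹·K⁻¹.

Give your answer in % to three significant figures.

68.8 %

P(H2) = 777 − 37.6 = 739.4 mmHg
n(H2) = PV/RT = (739.4 × 0.06030) / (62.36 × 306.15) = 0.002335 mol
n(Zn) = (1/1) × 0.002335 = 0.002335 mol
m(Zn) = 0.002335 × 65.38 = 0.1527 g
%Zn = 0.1527 / 0.222 × 100 = 68.78%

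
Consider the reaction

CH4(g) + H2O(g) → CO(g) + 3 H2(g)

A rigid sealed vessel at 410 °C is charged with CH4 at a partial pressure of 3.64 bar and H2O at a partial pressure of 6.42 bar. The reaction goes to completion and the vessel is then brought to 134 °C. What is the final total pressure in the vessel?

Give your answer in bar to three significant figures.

10.3 bar

With V and T fixed, P_i ∝ n_i, so the mole ratios apply directly to partial pressures at 410 °C.
P(H2O) required for 3.64 bar of CH4 = (1/1) × 3.64 = 3.640 bar; available 6.42 bar, so CH4 is limiting.
P(H2O) remaining = 6.42 − (1/1) × 3.64 = 2.780 bar
P(gaseous products) = (1+3)/1 × 3.64 = 14.56 bar
P_total at 410 °C = 2.780 + 14.56 = 17.34 bar
Scaling to 134 °C: P = 17.34 × 407.15/683.15 = 10.33 bar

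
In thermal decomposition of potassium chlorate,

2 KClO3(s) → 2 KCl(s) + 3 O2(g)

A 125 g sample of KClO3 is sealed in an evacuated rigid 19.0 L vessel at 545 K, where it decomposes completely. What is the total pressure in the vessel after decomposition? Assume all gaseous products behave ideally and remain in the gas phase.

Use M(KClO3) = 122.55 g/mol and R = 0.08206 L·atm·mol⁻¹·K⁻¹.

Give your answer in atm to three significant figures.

n(KClO3) = 125 / 122.55 = 1.020 mol
n(gas produced) = (3/2) × 1.020 = 1.530 mol
P = nRT/V = 1.530 × 0.08206 × 545 / 19.0 = 3.601 atm

3.60 atm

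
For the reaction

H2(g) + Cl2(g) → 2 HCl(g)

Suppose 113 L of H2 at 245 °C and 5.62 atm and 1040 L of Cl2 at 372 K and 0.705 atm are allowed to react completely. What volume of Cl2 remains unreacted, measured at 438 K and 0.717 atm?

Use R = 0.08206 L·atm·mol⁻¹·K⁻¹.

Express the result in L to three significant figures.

n(H2) = PV/RT = (5.62 × 113) / (0.08206 × 518.15) = 14.94 mol
n(Cl2) = PV/RT = (0.705 × 1040) / (0.08206 × 372) = 24.02 mol
For 14.94 mol H2, stoichiometry requires (1/1) × 14.94 = 14.94 mol Cl2; 24.02 mol is available, so H2 is limiting.
n(Cl2) consumed = (1/1) × 14.94 = 14.94 mol; remaining = 24.02 − 14.94 = 9.080 mol
V(Cl2) = nRT/P = 9.080 × 0.08206 × 438 / 0.717 = 455.2 L

455 L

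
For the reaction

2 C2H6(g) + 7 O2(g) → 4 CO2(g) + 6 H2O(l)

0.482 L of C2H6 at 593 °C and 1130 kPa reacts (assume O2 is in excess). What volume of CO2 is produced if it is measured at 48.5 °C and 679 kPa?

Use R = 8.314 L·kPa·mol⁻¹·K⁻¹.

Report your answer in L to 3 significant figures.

n(C2H6) = PV/RT = (1130 × 0.482) / (8.314 × 866.15) = 0.07563 mol
n(CO2) = (4/2) × 0.07563 = 0.1513 mol
V = nRT/P = 0.1513 × 8.314 × 321.65 / 679 = 0.5959 L

0.596 L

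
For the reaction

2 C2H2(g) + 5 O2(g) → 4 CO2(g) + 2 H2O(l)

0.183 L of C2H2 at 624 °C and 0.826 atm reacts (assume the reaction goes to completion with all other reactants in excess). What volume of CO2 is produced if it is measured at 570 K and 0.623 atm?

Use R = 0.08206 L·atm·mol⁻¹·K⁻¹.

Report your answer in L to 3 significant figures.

n(C2H2) = PV/RT = (0.826 × 0.183) / (0.08206 × 897.15) = 0.002053 mol
n(CO2) = (4/2) × 0.002053 = 0.004106 mol
V = nRT/P = 0.004106 × 0.08206 × 570 / 0.623 = 0.3083 L

0.308 L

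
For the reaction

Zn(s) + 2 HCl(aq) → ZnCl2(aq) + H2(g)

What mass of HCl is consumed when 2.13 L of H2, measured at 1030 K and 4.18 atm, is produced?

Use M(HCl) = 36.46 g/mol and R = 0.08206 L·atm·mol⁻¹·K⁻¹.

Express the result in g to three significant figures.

7.68 g

n(H2) = PV/RT = (4.18 × 2.13) / (0.08206 × 1030) = 0.1053 mol
n(HCl) = (2/1) × 0.1053 = 0.2106 mol
m(HCl) = 0.2106 × 36.46 = 7.678 g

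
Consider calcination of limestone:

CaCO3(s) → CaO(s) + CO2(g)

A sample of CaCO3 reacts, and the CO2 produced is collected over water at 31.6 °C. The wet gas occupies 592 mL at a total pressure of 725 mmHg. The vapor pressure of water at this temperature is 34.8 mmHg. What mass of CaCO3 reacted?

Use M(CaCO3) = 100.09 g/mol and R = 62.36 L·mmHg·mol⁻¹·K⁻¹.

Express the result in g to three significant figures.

2.15 g

P(CO2) = 725 − 34.8 = 690.2 mmHg
n(CO2) = PV/RT = (690.2 × 0.5920) / (62.36 × 304.75) = 0.02150 mol
n(CaCO3) = (1/1) × 0.02150 = 0.02150 mol
m(CaCO3) = 0.02150 × 100.09 = 2.152 g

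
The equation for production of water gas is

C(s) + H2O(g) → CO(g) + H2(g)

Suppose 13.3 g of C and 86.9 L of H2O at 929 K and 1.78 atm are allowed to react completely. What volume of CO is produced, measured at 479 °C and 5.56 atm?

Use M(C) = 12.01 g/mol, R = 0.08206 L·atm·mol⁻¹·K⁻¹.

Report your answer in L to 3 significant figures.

12.3 L

n(C) = 13.3 / 12.01 = 1.107 mol
n(H2O) = PV/RT = (1.78 × 86.9) / (0.08206 × 929) = 2.029 mol
For 1.107 mol C, stoichiometry requires (1/1) × 1.107 = 1.107 mol H2O; 2.029 mol is available, so C is limiting.
n(CO) = (1/1) × 1.107 = 1.107 mol
V(CO) = nRT/P = 1.107 × 0.08206 × 752.15 / 5.56 = 12.29 L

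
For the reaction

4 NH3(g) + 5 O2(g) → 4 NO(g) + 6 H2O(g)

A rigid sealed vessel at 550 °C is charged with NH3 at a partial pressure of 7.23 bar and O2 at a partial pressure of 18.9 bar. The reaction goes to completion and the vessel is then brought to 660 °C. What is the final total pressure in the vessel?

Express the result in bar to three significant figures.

31.7 bar

At constant V, partial pressures at 550 °C are proportional to moles, so apply stoichiometry directly to pressures.
P(O2) required for 7.23 bar of NH3 = (5/4) × 7.23 = 9.038 bar; available 18.9 bar, so NH3 is limiting.
P(O2) remaining = 18.9 − (5/4) × 7.23 = 9.862 bar
P(gaseous products) = (4+6)/4 × 7.23 = 18.08 bar
P_total at 550 °C = 9.862 + 18.08 = 27.94 bar
Scaling to 660 °C: P = 27.94 × 933.15/823.15 = 31.67 bar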